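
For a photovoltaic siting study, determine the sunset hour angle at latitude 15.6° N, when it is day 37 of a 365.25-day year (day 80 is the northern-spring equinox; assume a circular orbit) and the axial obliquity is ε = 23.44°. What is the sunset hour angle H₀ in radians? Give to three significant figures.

Solar longitude: λ_s = 360° × (37 − 80)/365.25 = -42.382°, i.e. -42.382° + 360° = 317.618°.
sin δ = sin 23.44° × sin 317.618° = -0.26814, so δ = -15.553°.
cos H₀ = −tan φ · tan δ = −tan(+15.6°) × tan(-15.553°) = 0.0777, so H₀ = 1.4930 rad = 85.54°.

H₀ = 1.49 rad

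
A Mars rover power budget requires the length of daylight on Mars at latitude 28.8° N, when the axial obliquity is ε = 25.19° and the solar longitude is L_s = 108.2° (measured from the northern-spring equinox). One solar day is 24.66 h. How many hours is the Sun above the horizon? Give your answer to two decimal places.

Solar declination: sin δ = sin ε · sin L_s = sin 25.19° × sin 108.2° = 0.40433, so δ = +23.849°.
cos h₀ = −tan ϕ · tan δ = −tan(+28.8°) × tan(+23.849°) = -0.2430, so h₀ = 1.8163 rad = 104.07°.
Daylight = 2h₀/(2π) × 24.66 h = (1.8163/π) × 24.66 = 14.26 h.

14.26 h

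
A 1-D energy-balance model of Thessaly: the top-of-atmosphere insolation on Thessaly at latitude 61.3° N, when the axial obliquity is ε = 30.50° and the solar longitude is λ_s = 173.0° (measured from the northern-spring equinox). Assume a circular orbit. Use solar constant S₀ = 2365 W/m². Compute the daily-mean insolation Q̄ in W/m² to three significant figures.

Solar declination: sin δ = sin ε · sin λ_s = sin 30.50° × sin 173.0° = 0.06185, so δ = +3.546°.
cos H₀ = −tan(+61.3°) tan(+3.546°) = -0.1132, H₀ = 1.6842 rad.
Bracket: H₀ sin φ sin δ + cos φ cos δ sin H₀ = 1.6842×0.87715×0.06185 + 0.48022×0.99809×0.99357 = 0.091371 + 0.476221 = 0.567592.
Q̄ = (S₀/π) × [bracket] = (2365/π) × 0.567592 = 427.3 W/m².

Q̄ ≈ 427 W/m²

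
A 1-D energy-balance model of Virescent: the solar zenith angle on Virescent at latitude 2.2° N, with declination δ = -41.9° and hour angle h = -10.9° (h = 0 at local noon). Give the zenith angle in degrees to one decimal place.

cos θ_z = sin φ sin δ + cos φ cos δ cos h = -0.025637 + 0.730344 = 0.704707.
θ_z = arccos(0.704707) = 45.2°.

θ_z = 45.2°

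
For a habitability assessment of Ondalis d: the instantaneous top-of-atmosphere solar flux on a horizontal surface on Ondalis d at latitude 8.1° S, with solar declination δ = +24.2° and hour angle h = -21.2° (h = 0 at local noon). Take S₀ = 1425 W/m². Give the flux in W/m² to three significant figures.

1.12e+03 W/m²

cos θ_z = sin φ sin δ + cos φ cos δ cos h = -0.057759 + 0.841907 = 0.784148.
Flux = S₀ · cos θ_z = 1425 × 0.784148 = 1117 W/m².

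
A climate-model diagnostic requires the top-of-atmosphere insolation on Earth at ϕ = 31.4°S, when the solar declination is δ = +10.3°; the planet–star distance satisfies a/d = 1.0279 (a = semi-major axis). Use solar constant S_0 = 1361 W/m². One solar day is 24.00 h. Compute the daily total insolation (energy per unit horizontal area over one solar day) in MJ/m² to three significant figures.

27.6 MJ/m²

cos h₀ = −tan(-31.4°) tan(+10.300°) = 0.1109, h₀ = 1.4596 rad.
Bracket: h₀ sin ϕ sin δ + cos ϕ cos δ sin h₀ = 1.4596×-0.52101×0.17880 + 0.85355×0.98389×0.99383 = -0.135971 + 0.834618 = 0.698647.
Inverse-square distance factor (a/d)² = 1.0279² = 1.056578.
Q̄ = (S_0/π) × 1.056578 × [bracket] = (1361/π) × 1.056578 × 0.698647 = 319.79 W/m².
Daily total = Q̄ × 24.00 h × 3600 s/h = 319.79 × 24.00 × 3600 / 10⁶ = 27.63 MJ/m².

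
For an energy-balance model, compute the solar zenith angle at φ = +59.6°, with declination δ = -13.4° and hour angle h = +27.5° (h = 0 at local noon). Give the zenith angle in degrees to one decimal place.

cos θ_z = sin φ sin δ + cos φ cos δ cos h = -0.199886 + 0.436638 = 0.236752.
θ_z = arccos(0.236752) = 76.3°.

θ_z = 76.3°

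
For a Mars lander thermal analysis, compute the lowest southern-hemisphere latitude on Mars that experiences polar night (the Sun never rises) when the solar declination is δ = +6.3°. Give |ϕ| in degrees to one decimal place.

|ϕ| = 83.7°

Polar night requires cos h₀ = −tan ϕ tan δ ≥ 1, i.e. tan ϕ tan δ ≤ −1.
The boundary is |tan ϕ| · |tan δ| = 1, so |ϕ| = 90° − |δ| = 90° − 6.3° = 83.7° in the southern hemisphere.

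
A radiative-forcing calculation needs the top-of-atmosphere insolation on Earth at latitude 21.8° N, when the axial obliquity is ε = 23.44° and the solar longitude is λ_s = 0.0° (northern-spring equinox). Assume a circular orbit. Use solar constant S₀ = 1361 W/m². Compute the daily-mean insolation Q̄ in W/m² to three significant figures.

Q̄ ≈ 402 W/m²

Solar declination: sin δ = sin ε · sin λ_s = sin 23.44° × sin 0.0° = 0.00000, so δ = +0.000°.
cos H₀ = −tan(+21.8°) tan(+0.000°) = -0.0000, H₀ = 1.5708 rad.
Bracket: H₀ sin φ sin δ + cos φ cos δ sin H₀ = 1.5708×0.37137×0.00000 + 0.92849×1.00000×1.00000 = 0.000000 + 0.928490 = 0.928490.
Q̄ = (S₀/π) × [bracket] = (1361/π) × 0.928490 = 402.2 W/m².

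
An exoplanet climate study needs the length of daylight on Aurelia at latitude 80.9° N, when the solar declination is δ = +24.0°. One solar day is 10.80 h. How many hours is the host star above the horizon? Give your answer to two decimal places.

10.80 h

Sunrise equation: cos H₀ = −tan φ · tan δ = -2.7797 ≤ −1, so the host star never sets (polar day) and H₀ = π.
Daylight = 2H₀/(2π) × 10.80 h = (3.1416/π) × 10.80 = 10.80 h.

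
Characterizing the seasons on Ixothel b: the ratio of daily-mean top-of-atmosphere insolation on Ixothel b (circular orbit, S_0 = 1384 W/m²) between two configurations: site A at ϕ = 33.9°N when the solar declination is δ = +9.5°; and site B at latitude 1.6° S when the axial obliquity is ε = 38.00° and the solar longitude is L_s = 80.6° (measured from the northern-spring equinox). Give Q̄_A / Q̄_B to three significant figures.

Q̄_A / Q̄_B ≈ 1.26

— Configuration A (ϕ=+33.9°):
cos h₀ = −tan(+33.9°) tan(+9.500°) = -0.1124, h₀ = 1.6835 rad.
Bracket: h₀ sin ϕ sin δ + cos ϕ cos δ sin h₀ = 1.6835×0.55775×0.16505 + 0.83001×0.98629×0.99366 = 0.154977 + 0.813440 = 0.968417.
Q̄ = (S_0/π) × [bracket] = (1384/π) × 0.968417 = 426.63 W/m².
— Configuration B (ϕ=-1.6°):
Solar declination: sin δ = sin ε · sin L_s = sin 38.00° × sin 80.6° = 0.60739, so δ = +37.401°.
cos h₀ = −tan(-1.6°) tan(+37.401°) = 0.0214, h₀ = 1.5494 rad.
Bracket: h₀ sin ϕ sin δ + cos ϕ cos δ sin h₀ = 1.5494×-0.02792×0.60739 + 0.99961×0.79440×0.99977 = -0.026275 + 0.793908 = 0.767633.
Q̄ = (S_0/π) × [bracket] = (1384/π) × 0.767633 = 338.17 W/m².
Ratio Q̄_A / Q̄_B = 426.63 / 338.17 = 1.262.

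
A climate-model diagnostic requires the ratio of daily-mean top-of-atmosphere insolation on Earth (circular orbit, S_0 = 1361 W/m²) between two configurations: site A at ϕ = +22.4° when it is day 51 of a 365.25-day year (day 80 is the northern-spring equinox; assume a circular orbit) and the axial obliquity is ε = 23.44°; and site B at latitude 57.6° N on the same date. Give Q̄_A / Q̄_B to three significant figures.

Q̄_A / Q̄_B ≈ 2.67

— Configuration A (ϕ=+22.4°):
Solar longitude: L_s = 360° × (51 − 80)/365.25 = -28.583°, i.e. -28.583° + 360° = 331.417°.
sin δ = sin 23.44° × sin 331.417° = -0.19032, so δ = -10.971°.
cos h₀ = −tan(+22.4°) tan(-10.971°) = 0.0799, h₀ = 1.4908 rad.
Bracket: h₀ sin ϕ sin δ + cos ϕ cos δ sin h₀ = 1.4908×0.38107×-0.19032 + 0.92455×0.98172×0.99680 = -0.108121 + 0.904745 = 0.796624.
Q̄ = (S_0/π) × [bracket] = (1361/π) × 0.796624 = 345.11 W/m².
— Configuration B (ϕ=+57.6°):
cos h₀ = −tan(+57.6°) tan(-10.971°) = 0.3055, h₀ = 1.2604 rad.
Bracket: h₀ sin ϕ sin δ + cos ϕ cos δ sin h₀ = 1.2604×0.84433×-0.19032 + 0.53583×0.98172×0.95220 = -0.202537 + 0.500891 = 0.298354.
Q̄ = (S_0/π) × [bracket] = (1361/π) × 0.298354 = 129.25 W/m².
Ratio Q̄_A / Q̄_B = 345.11 / 129.25 = 2.670.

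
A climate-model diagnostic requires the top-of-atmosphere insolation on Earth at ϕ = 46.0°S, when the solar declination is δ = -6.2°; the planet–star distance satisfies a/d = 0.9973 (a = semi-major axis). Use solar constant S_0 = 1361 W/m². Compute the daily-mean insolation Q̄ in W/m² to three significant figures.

Q̄ ≈ 352 W/m²

cos h₀ = −tan(-46.0°) tan(-6.200°) = -0.1125, h₀ = 1.6835 rad.
Bracket: h₀ sin ϕ sin δ + cos ϕ cos δ sin h₀ = 1.6835×-0.71934×-0.10800 + 0.69466×0.99415×0.99365 = 0.130789 + 0.686211 = 0.817000.
Inverse-square distance factor (a/d)² = 0.9973² = 0.994607.
Q̄ = (S_0/π) × 0.994607 × [bracket] = (1361/π) × 0.994607 × 0.817000 = 352.0 W/m².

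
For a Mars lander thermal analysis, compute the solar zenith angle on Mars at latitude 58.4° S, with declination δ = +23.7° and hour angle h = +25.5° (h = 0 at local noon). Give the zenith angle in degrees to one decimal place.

cos θ_z = sin φ sin δ + cos φ cos δ cos h = -0.342350 + 0.433055 = 0.090705.
θ_z = arccos(0.090705) = 84.8°.

θ_z = 84.8°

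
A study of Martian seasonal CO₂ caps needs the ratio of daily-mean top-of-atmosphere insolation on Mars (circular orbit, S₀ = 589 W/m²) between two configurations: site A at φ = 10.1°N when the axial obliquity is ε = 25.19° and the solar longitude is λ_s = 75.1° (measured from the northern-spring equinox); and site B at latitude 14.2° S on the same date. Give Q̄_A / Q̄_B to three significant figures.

— Configuration A (φ=+10.1°):
Solar declination: sin δ = sin ε · sin λ_s = sin 25.19° × sin 75.1° = 0.41131, so δ = +24.287°.
cos H₀ = −tan(+10.1°) tan(+24.287°) = -0.0804, H₀ = 1.6513 rad.
Bracket: H₀ sin φ sin δ + cos φ cos δ sin H₀ = 1.6513×0.17537×0.41131 + 0.98450×0.91150×0.99676 = 0.119111 + 0.894464 = 1.013575.
Q̄ = (S₀/π) × [bracket] = (589/π) × 1.013575 = 190.03 W/m².
— Configuration B (φ=-14.2°):
cos H₀ = −tan(-14.2°) tan(+24.287°) = 0.1142, H₀ = 1.4564 rad.
Bracket: H₀ sin φ sin δ + cos φ cos δ sin H₀ = 1.4564×-0.24531×0.41131 + 0.96945×0.91150×0.99346 = -0.146949 + 0.877875 = 0.730926.
Q̄ = (S₀/π) × [bracket] = (589/π) × 0.730926 = 137.04 W/m².
Ratio Q̄_A / Q̄_B = 190.03 / 137.04 = 1.387.

Q̄_A / Q̄_B ≈ 1.39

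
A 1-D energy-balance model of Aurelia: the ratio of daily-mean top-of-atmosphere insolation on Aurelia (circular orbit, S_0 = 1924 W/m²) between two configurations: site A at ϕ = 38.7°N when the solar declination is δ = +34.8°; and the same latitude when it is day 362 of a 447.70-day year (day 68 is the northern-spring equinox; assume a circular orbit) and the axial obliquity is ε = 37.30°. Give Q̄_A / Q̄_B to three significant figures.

Q̄_A / Q̄_B ≈ 5.15

— Configuration A (ϕ=+38.7°):
cos h₀ = −tan(+38.7°) tan(+34.800°) = -0.5568, h₀ = 2.1613 rad.
Bracket: h₀ sin ϕ sin δ + cos ϕ cos δ sin h₀ = 2.1613×0.62524×0.57071 + 0.78043×0.82115×0.83064 = 0.771218 + 0.532316 = 1.303534.
Q̄ = (S_0/π) × [bracket] = (1924/π) × 1.303534 = 798.32 W/m².
— Configuration B (ϕ=+38.7°):
Solar longitude: L_s = 360° × (362 − 68)/447.70 = 236.408°.
sin δ = sin 37.30° × sin 236.408° = -0.50479, so δ = -30.317°.
cos h₀ = −tan(+38.7°) tan(-30.317°) = 0.4685, h₀ = 1.0832 rad.
Bracket: h₀ sin ϕ sin δ + cos ϕ cos δ sin h₀ = 1.0832×0.62524×-0.50479 + 0.78043×0.86324×0.88347 = -0.341874 + 0.595192 = 0.253318.
Q̄ = (S_0/π) × [bracket] = (1924/π) × 0.253318 = 155.14 W/m².
Ratio Q̄_A / Q̄_B = 798.32 / 155.14 = 5.146.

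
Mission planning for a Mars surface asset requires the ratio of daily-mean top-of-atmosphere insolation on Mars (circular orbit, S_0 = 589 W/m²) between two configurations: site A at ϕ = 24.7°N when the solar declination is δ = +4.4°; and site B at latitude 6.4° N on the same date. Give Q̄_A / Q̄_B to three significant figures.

— Configuration A (ϕ=+24.7°):
cos h₀ = −tan(+24.7°) tan(+4.400°) = -0.0354, h₀ = 1.6062 rad.
Bracket: h₀ sin ϕ sin δ + cos ϕ cos δ sin h₀ = 1.6062×0.41787×0.07672 + 0.90851×0.99705×0.99937 = 0.051493 + 0.905259 = 0.956752.
Q̄ = (S_0/π) × [bracket] = (589/π) × 0.956752 = 179.38 W/m².
— Configuration B (ϕ=+6.4°):
cos h₀ = −tan(+6.4°) tan(+4.400°) = -0.0086, h₀ = 1.5794 rad.
Bracket: h₀ sin ϕ sin δ + cos ϕ cos δ sin h₀ = 1.5794×0.11147×0.07672 + 0.99377×0.99705×0.99996 = 0.013507 + 0.990799 = 1.004306.
Q̄ = (S_0/π) × [bracket] = (589/π) × 1.004306 = 188.29 W/m².
Ratio Q̄_A / Q̄_B = 179.38 / 188.29 = 0.9527.

Q̄_A / Q̄_B ≈ 0.953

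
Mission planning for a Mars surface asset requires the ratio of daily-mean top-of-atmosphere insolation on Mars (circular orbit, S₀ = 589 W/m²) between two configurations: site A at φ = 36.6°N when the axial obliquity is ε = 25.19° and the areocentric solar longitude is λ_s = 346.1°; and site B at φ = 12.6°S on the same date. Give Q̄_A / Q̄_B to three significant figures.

— Configuration A (φ=+36.6°):
sin δ = sin 25.19° × sin 346.1° = -0.10225, so δ = -5.869°.
cos H₀ = −tan(+36.6°) tan(-5.869°) = 0.0763, H₀ = 1.4944 rad.
Bracket: H₀ sin φ sin δ + cos φ cos δ sin H₀ = 1.4944×0.59622×-0.10225 + 0.80282×0.99476×0.99708 = -0.091104 + 0.796281 = 0.705177.
Q̄ = (S₀/π) × [bracket] = (589/π) × 0.705177 = 132.21 W/m².
— Configuration B (φ=-12.6°):
cos H₀ = −tan(-12.6°) tan(-5.869°) = -0.0230, H₀ = 1.5938 rad.
Bracket: H₀ sin φ sin δ + cos φ cos δ sin H₀ = 1.5938×-0.21814×-0.10225 + 0.97592×0.99476×0.99974 = 0.035549 + 0.970554 = 1.006103.
Q̄ = (S₀/π) × [bracket] = (589/π) × 1.006103 = 188.63 W/m².
Ratio Q̄_A / Q̄_B = 132.21 / 188.63 = 0.7009.

Q̄_A / Q̄_B ≈ 0.701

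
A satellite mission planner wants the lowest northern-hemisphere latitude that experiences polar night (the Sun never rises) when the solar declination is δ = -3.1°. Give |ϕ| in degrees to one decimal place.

|ϕ| = 86.9°

Polar night requires cos h₀ = −tan ϕ tan δ ≥ 1, i.e. tan ϕ tan δ ≤ −1.
The boundary is |tan ϕ| · |tan δ| = 1, so |ϕ| = 90° − |δ| = 90° − 3.1° = 86.9° in the northern hemisphere.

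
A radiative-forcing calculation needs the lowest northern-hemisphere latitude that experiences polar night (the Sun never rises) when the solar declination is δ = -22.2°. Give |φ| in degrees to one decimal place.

|φ| = 67.8°

Polar night requires cos H₀ = −tan φ tan δ ≥ 1, i.e. tan φ tan δ ≤ −1.
The boundary is |tan φ| · |tan δ| = 1, so |φ| = 90° − |δ| = 90° − 22.2° = 67.8° in the northern hemisphere.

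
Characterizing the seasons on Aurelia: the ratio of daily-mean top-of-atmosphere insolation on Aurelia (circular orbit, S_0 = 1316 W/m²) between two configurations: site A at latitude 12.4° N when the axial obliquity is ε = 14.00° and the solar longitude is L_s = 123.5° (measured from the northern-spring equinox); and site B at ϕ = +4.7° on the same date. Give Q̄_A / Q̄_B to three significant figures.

Q̄_A / Q̄_B ≈ 1.02

— Configuration A (ϕ=+12.4°):
Solar declination: sin δ = sin ε · sin L_s = sin 14.00° × sin 123.5° = 0.20174, so δ = +11.638°.
cos h₀ = −tan(+12.4°) tan(+11.638°) = -0.0453, h₀ = 1.6161 rad.
Bracket: h₀ sin ϕ sin δ + cos ϕ cos δ sin h₀ = 1.6161×0.21474×0.20174 + 0.97667×0.97944×0.99897 = 0.070012 + 0.955604 = 1.025616.
Q̄ = (S_0/π) × [bracket] = (1316/π) × 1.025616 = 429.63 W/m².
— Configuration B (ϕ=+4.7°):
cos h₀ = −tan(+4.7°) tan(+11.638°) = -0.0169, h₀ = 1.5877 rad.
Bracket: h₀ sin ϕ sin δ + cos ϕ cos δ sin h₀ = 1.5877×0.08194×0.20174 + 0.99664×0.97944×0.99986 = 0.026246 + 0.976012 = 1.002258.
Q̄ = (S_0/π) × [bracket] = (1316/π) × 1.002258 = 419.84 W/m².
Ratio Q̄_A / Q̄_B = 429.63 / 419.84 = 1.023.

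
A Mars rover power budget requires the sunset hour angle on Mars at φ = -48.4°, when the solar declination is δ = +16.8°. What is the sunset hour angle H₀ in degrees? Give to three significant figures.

cos H₀ = −tan φ · tan δ = −tan(-48.4°) × tan(+16.800°) = 0.3401, so H₀ = 1.2238 rad = 70.12°.

H₀ = 70.1°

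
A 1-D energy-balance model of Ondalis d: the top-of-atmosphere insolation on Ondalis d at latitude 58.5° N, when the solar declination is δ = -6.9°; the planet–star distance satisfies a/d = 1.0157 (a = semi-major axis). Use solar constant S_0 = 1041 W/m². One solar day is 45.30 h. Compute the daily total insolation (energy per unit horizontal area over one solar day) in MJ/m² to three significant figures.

cos h₀ = −tan(+58.5°) tan(-6.900°) = 0.1975, h₀ = 1.3720 rad.
Bracket: h₀ sin ϕ sin δ + cos ϕ cos δ sin h₀ = 1.3720×0.85264×-0.12014 + 0.52250×0.99276×0.98031 = -0.140542 + 0.508504 = 0.367962.
Inverse-square distance factor (a/d)² = 1.0157² = 1.031646.
Q̄ = (S_0/π) × 1.031646 × [bracket] = (1041/π) × 1.031646 × 0.367962 = 125.79 W/m².
Daily total = Q̄ × 45.30 h × 3600 s/h = 125.79 × 45.30 × 3600 / 10⁶ = 20.51 MJ/m².

20.5 MJ/m²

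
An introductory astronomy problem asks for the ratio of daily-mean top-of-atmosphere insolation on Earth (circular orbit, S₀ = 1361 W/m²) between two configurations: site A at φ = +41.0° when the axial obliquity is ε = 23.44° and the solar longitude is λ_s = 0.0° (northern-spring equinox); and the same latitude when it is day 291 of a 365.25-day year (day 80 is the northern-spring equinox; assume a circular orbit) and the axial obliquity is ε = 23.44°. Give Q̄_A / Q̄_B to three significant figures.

Q̄_A / Q̄_B ≈ 1.35

— Configuration A (φ=+41.0°):
Solar declination: sin δ = sin ε · sin λ_s = sin 23.44° × sin 0.0° = 0.00000, so δ = +0.000°.
cos H₀ = −tan(+41.0°) tan(+0.000°) = -0.0000, H₀ = 1.5708 rad.
Bracket: H₀ sin φ sin δ + cos φ cos δ sin H₀ = 1.5708×0.65606×0.00000 + 0.75471×1.00000×1.00000 = 0.000000 + 0.754710 = 0.754710.
Q̄ = (S₀/π) × [bracket] = (1361/π) × 0.754710 = 326.96 W/m².
— Configuration B (φ=+41.0°):
Solar longitude: λ_s = 360° × (291 − 80)/365.25 = 207.967°.
sin δ = sin 23.44° × sin 207.967° = -0.18655, so δ = -10.751°.
cos H₀ = −tan(+41.0°) tan(-10.751°) = 0.1651, H₀ = 1.4050 rad.
Bracket: H₀ sin φ sin δ + cos φ cos δ sin H₀ = 1.4050×0.65606×-0.18655 + 0.75471×0.98245×0.98628 = -0.171955 + 0.731292 = 0.559337.
Q̄ = (S₀/π) × [bracket] = (1361/π) × 0.559337 = 242.32 W/m².
Ratio Q̄_A / Q̄_B = 326.96 / 242.32 = 1.349.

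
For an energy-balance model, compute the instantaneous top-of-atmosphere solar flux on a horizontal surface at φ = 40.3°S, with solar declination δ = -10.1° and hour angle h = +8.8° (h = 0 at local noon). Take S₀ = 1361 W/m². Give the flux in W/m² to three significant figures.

1.16e+03 W/m²

cos θ_z = sin φ sin δ + cos φ cos δ cos h = 0.113425 + 0.742011 = 0.855436.
Flux = S₀ · cos θ_z = 1361 × 0.855436 = 1164 W/m².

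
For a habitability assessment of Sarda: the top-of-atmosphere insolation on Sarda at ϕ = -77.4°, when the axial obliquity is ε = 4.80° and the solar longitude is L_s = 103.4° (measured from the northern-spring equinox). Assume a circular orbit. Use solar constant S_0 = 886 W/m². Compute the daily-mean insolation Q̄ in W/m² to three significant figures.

Q̄ ≈ 30.3 W/m²

Solar declination: sin δ = sin ε · sin L_s = sin 4.80° × sin 103.4° = 0.08140, so δ = +4.669°.
cos h₀ = −tan(-77.4°) tan(+4.669°) = 0.3654, h₀ = 1.1968 rad.
Bracket: h₀ sin ϕ sin δ + cos ϕ cos δ sin h₀ = 1.1968×-0.97592×0.08140 + 0.21814×0.99668×0.93086 = -0.095074 + 0.202384 = 0.107310.
Q̄ = (S_0/π) × [bracket] = (886/π) × 0.107310 = 30.26 W/m².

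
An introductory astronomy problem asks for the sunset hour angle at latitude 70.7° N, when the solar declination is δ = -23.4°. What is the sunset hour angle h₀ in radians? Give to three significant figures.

cos h₀ = −tan ϕ · tan δ = 1.2357 ≥ 1, so the Sun never rises (polar night) and h₀ = 0.

h₀ = 0.00 rad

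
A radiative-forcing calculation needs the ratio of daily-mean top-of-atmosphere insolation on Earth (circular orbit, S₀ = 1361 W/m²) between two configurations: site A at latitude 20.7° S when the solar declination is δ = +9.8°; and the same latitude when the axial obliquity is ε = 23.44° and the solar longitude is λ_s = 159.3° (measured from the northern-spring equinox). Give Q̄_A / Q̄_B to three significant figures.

— Configuration A (φ=-20.7°):
cos H₀ = −tan(-20.7°) tan(+9.800°) = 0.0653, H₀ = 1.5055 rad.
Bracket: H₀ sin φ sin δ + cos φ cos δ sin H₀ = 1.5055×-0.35347×0.17021 + 0.93544×0.98541×0.99787 = -0.090577 + 0.919829 = 0.829252.
Q̄ = (S₀/π) × [bracket] = (1361/π) × 0.829252 = 359.25 W/m².
— Configuration B (φ=-20.7°):
Solar declination: sin δ = sin ε · sin λ_s = sin 23.44° × sin 159.3° = 0.14061, so δ = +8.083°.
cos H₀ = −tan(-20.7°) tan(+8.083°) = 0.0537, H₀ = 1.5171 rad.
Bracket: H₀ sin φ sin δ + cos φ cos δ sin H₀ = 1.5171×-0.35347×0.14061 + 0.93544×0.99007×0.99856 = -0.075402 + 0.924817 = 0.849415.
Q̄ = (S₀/π) × [bracket] = (1361/π) × 0.849415 = 367.98 W/m².
Ratio Q̄_A / Q̄_B = 359.25 / 367.98 = 0.9763.

Q̄_A / Q̄_B ≈ 0.976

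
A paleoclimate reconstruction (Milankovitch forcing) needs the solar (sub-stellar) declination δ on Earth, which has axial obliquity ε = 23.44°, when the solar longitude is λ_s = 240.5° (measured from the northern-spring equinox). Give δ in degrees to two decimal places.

sin δ = sin ε · sin λ_s = sin 23.44° × sin 240.5° = -0.346217.
δ = arcsin(-0.346217) = -20.26°.

δ = -20.26°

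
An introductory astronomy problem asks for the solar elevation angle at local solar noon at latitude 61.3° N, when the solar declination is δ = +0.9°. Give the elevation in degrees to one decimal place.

At local noon the hour angle is zero, so the zenith angle equals |φ − δ| = |+61.3° − (+0.900°)| = 60.400°.
Elevation = 90° − 60.400° = 29.6°.

29.6°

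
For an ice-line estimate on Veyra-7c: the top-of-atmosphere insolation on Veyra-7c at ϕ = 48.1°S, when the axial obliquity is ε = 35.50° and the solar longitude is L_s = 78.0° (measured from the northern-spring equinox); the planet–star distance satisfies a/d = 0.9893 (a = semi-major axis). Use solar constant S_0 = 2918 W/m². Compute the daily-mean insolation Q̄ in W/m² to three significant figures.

Solar declination: sin δ = sin ε · sin L_s = sin 35.50° × sin 78.0° = 0.56801, so δ = +34.612°.
cos h₀ = −tan(-48.1°) tan(+34.612°) = 0.7692, h₀ = 0.6932 rad.
Bracket: h₀ sin ϕ sin δ + cos ϕ cos δ sin h₀ = 0.6932×-0.74431×0.56801 + 0.66783×0.82302×0.63902 = -0.293068 + 0.351229 = 0.058161.
Inverse-square distance factor (a/d)² = 0.9893² = 0.978714.
Q̄ = (S_0/π) × 0.978714 × [bracket] = (2918/π) × 0.978714 × 0.058161 = 52.87 W/m².

Q̄ ≈ 52.9 W/m²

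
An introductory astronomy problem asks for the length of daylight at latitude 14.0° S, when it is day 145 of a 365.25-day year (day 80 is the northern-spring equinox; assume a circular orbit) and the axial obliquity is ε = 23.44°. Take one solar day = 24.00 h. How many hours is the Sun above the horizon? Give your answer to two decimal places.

Solar longitude: L_s = 360° × (145 − 80)/365.25 = 64.066°.
sin δ = sin 23.44° × sin 64.066° = 0.35773, so δ = +20.961°.
cos h₀ = −tan ϕ · tan δ = −tan(-14.0°) × tan(+20.961°) = 0.0955, so h₀ = 1.4751 rad = 84.52°.
Daylight = 2h₀/(2π) × 24.00 h = (1.4751/π) × 24.00 = 11.27 h.

11.27 h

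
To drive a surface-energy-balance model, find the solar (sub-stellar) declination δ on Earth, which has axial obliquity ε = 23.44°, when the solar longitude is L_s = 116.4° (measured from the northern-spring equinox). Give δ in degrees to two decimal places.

δ = +20.87°

sin δ = sin ε · sin L_s = sin 23.44° × sin 116.4° = 0.356304.
δ = arcsin(0.356304) = +20.87°.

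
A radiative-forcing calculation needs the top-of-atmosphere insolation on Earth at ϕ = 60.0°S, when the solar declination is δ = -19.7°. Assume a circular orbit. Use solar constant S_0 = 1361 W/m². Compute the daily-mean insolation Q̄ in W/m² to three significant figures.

Q̄ ≈ 443 W/m²

cos h₀ = −tan(-60.0°) tan(-19.700°) = -0.6202, h₀ = 2.2397 rad.
Bracket: h₀ sin ϕ sin δ + cos ϕ cos δ sin h₀ = 2.2397×-0.86603×-0.33710 + 0.50000×0.94147×0.78447 = 0.653855 + 0.369277 = 1.023132.
Q̄ = (S_0/π) × [bracket] = (1361/π) × 1.023132 = 443.2 W/m².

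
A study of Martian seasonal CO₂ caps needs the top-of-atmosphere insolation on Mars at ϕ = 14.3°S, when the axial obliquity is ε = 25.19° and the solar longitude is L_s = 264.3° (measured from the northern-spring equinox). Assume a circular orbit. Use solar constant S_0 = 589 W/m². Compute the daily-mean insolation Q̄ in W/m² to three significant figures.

Q̄ ≈ 197 W/m²

Solar declination: sin δ = sin ε · sin L_s = sin 25.19° × sin 264.3° = -0.42352, so δ = -25.057°.
cos h₀ = −tan(-14.3°) tan(-25.057°) = -0.1192, h₀ = 1.6902 rad.
Bracket: h₀ sin ϕ sin δ + cos ϕ cos δ sin h₀ = 1.6902×-0.24700×-0.42352 + 0.96902×0.90589×0.99287 = 0.176811 + 0.871567 = 1.048378.
Q̄ = (S_0/π) × [bracket] = (589/π) × 1.048378 = 196.6 W/m².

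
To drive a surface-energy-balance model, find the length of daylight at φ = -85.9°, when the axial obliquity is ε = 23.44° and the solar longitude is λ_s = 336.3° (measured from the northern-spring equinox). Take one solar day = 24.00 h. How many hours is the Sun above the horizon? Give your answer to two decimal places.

24.00 h

Solar declination: sin δ = sin ε · sin λ_s = sin 23.44° × sin 336.3° = -0.15989, so δ = -9.201°.
Sunrise equation: cos H₀ = −tan φ · tan δ = -2.2597 ≤ −1, so the Sun never sets (polar day) and H₀ = π.
Daylight = 2H₀/(2π) × 24.00 h = (3.1416/π) × 24.00 = 24.00 h.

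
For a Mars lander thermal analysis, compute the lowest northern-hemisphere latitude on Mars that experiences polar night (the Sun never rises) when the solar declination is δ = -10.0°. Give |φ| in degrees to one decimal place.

|φ| = 80.0°

Polar night requires cos H₀ = −tan φ tan δ ≥ 1, i.e. tan φ tan δ ≤ −1.
The boundary is |tan φ| · |tan δ| = 1, so |φ| = 90° − |δ| = 90° − 10.0° = 80.0° in the northern hemisphere.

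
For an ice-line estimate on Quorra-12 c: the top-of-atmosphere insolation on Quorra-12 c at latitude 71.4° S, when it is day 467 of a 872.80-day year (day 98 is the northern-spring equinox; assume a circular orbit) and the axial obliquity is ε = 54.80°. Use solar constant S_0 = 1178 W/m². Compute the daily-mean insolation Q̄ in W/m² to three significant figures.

Q̄ ≈ 0.00 W/m²

Solar longitude: L_s = 360° × (467 − 98)/872.80 = 152.200°.
sin δ = sin 54.80° × sin 152.200° = 0.38111, so δ = +22.402°.
cos h₀ = −tan(-71.4°) tan(+22.402°) = 1.2249 ≥ 1 ⇒ polar night, h₀ = 0 and Q̄ = 0.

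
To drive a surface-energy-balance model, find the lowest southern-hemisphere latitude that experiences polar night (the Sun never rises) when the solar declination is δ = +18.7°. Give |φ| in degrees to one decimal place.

Polar night requires cos H₀ = −tan φ tan δ ≥ 1, i.e. tan φ tan δ ≤ −1.
The boundary is |tan φ| · |tan δ| = 1, so |φ| = 90° − |δ| = 90° − 18.7° = 71.3° in the southern hemisphere.

|φ| = 71.3°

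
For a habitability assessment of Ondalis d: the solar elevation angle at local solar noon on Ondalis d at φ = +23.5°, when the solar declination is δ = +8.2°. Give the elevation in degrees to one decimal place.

At local noon the hour angle is zero, so the zenith angle equals |φ − δ| = |+23.5° − (+8.200°)| = 15.300°.
Elevation = 90° − 15.300° = 74.7°.

74.7°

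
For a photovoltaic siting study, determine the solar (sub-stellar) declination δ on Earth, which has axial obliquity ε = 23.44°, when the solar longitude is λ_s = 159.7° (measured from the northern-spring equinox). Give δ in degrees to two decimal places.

δ = +7.93°

sin δ = sin ε · sin λ_s = sin 23.44° × sin 159.7° = 0.138007.
δ = arcsin(0.138007) = +7.93°.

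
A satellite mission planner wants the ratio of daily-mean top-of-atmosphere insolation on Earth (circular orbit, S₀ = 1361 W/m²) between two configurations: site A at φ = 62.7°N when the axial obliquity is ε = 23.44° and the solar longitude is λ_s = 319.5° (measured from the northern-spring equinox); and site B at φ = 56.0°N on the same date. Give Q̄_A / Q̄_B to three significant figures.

— Configuration A (φ=+62.7°):
Solar declination: sin δ = sin ε · sin λ_s = sin 23.44° × sin 319.5° = -0.25834, so δ = -14.972°.
cos H₀ = −tan(+62.7°) tan(-14.972°) = 0.5181, H₀ = 1.0261 rad.
Bracket: H₀ sin φ sin δ + cos φ cos δ sin H₀ = 1.0261×0.88862×-0.25834 + 0.45865×0.96605×0.85531 = -0.235558 + 0.378970 = 0.143412.
Q̄ = (S₀/π) × [bracket] = (1361/π) × 0.143412 = 62.129 W/m².
— Configuration B (φ=+56.0°):
cos H₀ = −tan(+56.0°) tan(-14.972°) = 0.3965, H₀ = 1.1631 rad.
Bracket: H₀ sin φ sin δ + cos φ cos δ sin H₀ = 1.1631×0.82904×-0.25834 + 0.55919×0.96605×0.91805 = -0.249106 + 0.495936 = 0.246830.
Q̄ = (S₀/π) × [bracket] = (1361/π) × 0.246830 = 106.93 W/m².
Ratio Q̄_A / Q̄_B = 62.129 / 106.93 = 0.5810.

Q̄_A / Q̄_B ≈ 0.581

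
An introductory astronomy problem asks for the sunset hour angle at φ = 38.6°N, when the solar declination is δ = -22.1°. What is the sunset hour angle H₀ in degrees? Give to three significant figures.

H₀ = 71.1°

cos H₀ = −tan φ · tan δ = −tan(+38.6°) × tan(-22.100°) = 0.3242, so H₀ = 1.2407 rad = 71.09°.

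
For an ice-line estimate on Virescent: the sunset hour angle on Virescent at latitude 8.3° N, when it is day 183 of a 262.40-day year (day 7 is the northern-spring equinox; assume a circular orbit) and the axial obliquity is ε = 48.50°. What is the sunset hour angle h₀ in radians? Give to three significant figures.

Solar longitude: L_s = 360° × (183 − 7)/262.40 = 241.463°.
sin δ = sin 48.50° × sin 241.463° = -0.65797, so δ = -41.145°.
cos h₀ = −tan ϕ · tan δ = −tan(+8.3°) × tan(-41.145°) = 0.1275, so h₀ = 1.4430 rad = 82.68°.

h₀ = 1.44 rad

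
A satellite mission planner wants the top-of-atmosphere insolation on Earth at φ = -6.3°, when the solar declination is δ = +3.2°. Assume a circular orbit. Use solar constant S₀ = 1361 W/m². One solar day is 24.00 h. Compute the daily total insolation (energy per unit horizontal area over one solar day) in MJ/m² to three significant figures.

36.8 MJ/m²

cos H₀ = −tan(-6.3°) tan(+3.200°) = 0.0062, H₀ = 1.5646 rad.
Bracket: H₀ sin φ sin δ + cos φ cos δ sin H₀ = 1.5646×-0.10973×0.05582 + 0.99396×0.99844×0.99998 = -0.009583 + 0.992390 = 0.982807.
Q̄ = (S₀/π) × [bracket] = (1361/π) × 0.982807 = 425.77 W/m².
Daily total = Q̄ × 24.00 h × 3600 s/h = 425.77 × 24.00 × 3600 / 10⁶ = 36.79 MJ/m².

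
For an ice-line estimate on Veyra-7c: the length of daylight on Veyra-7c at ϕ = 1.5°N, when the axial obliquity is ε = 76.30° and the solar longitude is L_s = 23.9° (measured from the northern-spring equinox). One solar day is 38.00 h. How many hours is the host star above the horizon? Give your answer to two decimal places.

Solar declination: sin δ = sin ε · sin L_s = sin 76.30° × sin 23.9° = 0.39361, so δ = +23.180°.
cos h₀ = −tan ϕ · tan δ = −tan(+1.5°) × tan(+23.180°) = -0.0112, so h₀ = 1.5820 rad = 90.64°.
Daylight = 2h₀/(2π) × 38.00 h = (1.5820/π) × 38.00 = 19.14 h.

19.14 h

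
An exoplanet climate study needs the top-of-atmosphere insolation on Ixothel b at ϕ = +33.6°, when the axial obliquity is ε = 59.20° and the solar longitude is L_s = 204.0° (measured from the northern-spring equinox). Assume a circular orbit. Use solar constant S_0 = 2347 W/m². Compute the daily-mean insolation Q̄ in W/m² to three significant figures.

Q̄ ≈ 374 W/m²

Solar declination: sin δ = sin ε · sin L_s = sin 59.20° × sin 204.0° = -0.34937, so δ = -20.449°.
cos h₀ = −tan(+33.6°) tan(-20.449°) = 0.2477, h₀ = 1.3205 rad.
Bracket: h₀ sin ϕ sin δ + cos ϕ cos δ sin h₀ = 1.3205×0.55339×-0.34937 + 0.83292×0.93698×0.96883 = -0.255303 + 0.756103 = 0.500800.
Q̄ = (S_0/π) × [bracket] = (2347/π) × 0.500800 = 374.1 W/m².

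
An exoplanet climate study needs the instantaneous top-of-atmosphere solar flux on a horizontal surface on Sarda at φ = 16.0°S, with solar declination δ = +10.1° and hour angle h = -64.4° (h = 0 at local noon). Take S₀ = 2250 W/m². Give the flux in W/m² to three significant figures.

811 W/m²

cos θ_z = sin φ sin δ + cos φ cos δ cos h = -0.048338 + 0.408911 = 0.360573.
Flux = S₀ · cos θ_z = 2250 × 0.360573 = 811.3 W/m².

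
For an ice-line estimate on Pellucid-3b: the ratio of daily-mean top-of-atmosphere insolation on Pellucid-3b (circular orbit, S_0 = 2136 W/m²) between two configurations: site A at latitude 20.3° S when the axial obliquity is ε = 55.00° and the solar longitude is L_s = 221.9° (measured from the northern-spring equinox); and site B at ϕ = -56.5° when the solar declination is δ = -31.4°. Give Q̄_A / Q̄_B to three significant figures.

Q̄_A / Q̄_B ≈ 0.805

— Configuration A (ϕ=-20.3°):
Solar declination: sin δ = sin ε · sin L_s = sin 55.00° × sin 221.9° = -0.54706, so δ = -33.165°.
cos h₀ = −tan(-20.3°) tan(-33.165°) = -0.2417, h₀ = 1.8150 rad.
Bracket: h₀ sin ϕ sin δ + cos ϕ cos δ sin h₀ = 1.8150×-0.34694×-0.54706 + 0.93789×0.83710×0.97034 = 0.344482 + 0.761821 = 1.106303.
Q̄ = (S_0/π) × [bracket] = (2136/π) × 1.106303 = 752.19 W/m².
— Configuration B (ϕ=-56.5°):
cos h₀ = −tan(-56.5°) tan(-31.400°) = -0.9222, h₀ = 2.7446 rad.
Bracket: h₀ sin ϕ sin δ + cos ϕ cos δ sin h₀ = 2.7446×-0.83389×-0.52101 + 0.55194×0.85355×0.38667 = 1.192433 + 0.182163 = 1.374596.
Q̄ = (S_0/π) × [bracket] = (2136/π) × 1.374596 = 934.60 W/m².
Ratio Q̄_A / Q̄_B = 752.19 / 934.60 = 0.8048.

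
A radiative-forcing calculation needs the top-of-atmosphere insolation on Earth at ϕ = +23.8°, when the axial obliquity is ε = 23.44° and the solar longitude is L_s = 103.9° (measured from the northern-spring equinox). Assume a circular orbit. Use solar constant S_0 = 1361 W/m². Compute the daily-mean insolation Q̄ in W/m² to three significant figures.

Solar declination: sin δ = sin ε · sin L_s = sin 23.44° × sin 103.9° = 0.38614, so δ = +22.715°.
cos h₀ = −tan(+23.8°) tan(+22.715°) = -0.1846, h₀ = 1.7565 rad.
Bracket: h₀ sin ϕ sin δ + cos ϕ cos δ sin h₀ = 1.7565×0.40355×0.38614 + 0.91496×0.92244×0.98281 = 0.273710 + 0.829487 = 1.103197.
Q̄ = (S_0/π) × [bracket] = (1361/π) × 1.103197 = 477.9 W/m².

Q̄ ≈ 478 W/m²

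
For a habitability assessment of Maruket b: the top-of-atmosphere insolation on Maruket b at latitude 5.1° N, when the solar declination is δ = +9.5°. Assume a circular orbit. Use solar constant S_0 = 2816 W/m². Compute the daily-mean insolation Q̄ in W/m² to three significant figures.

cos h₀ = −tan(+5.1°) tan(+9.500°) = -0.0149, h₀ = 1.5857 rad.
Bracket: h₀ sin ϕ sin δ + cos ϕ cos δ sin h₀ = 1.5857×0.08889×0.16505 + 0.99604×0.98629×0.99989 = 0.023264 + 0.982276 = 1.005540.
Q̄ = (S_0/π) × [bracket] = (2816/π) × 1.005540 = 901.3 W/m².

Q̄ ≈ 901 W/m²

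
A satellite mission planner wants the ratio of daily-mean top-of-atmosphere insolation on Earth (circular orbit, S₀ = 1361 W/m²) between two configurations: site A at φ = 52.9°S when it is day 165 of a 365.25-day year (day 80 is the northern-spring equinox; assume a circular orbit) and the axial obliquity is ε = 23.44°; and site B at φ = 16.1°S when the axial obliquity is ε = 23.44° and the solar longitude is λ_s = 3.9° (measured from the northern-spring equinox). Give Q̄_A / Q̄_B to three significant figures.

— Configuration A (φ=-52.9°):
Solar longitude: λ_s = 360° × (165 − 80)/365.25 = 83.778°.
sin δ = sin 23.44° × sin 83.778° = 0.39545, so δ = +23.294°.
cos H₀ = −tan(-52.9°) tan(+23.294°) = 0.5693, H₀ = 0.9652 rad.
Bracket: H₀ sin φ sin δ + cos φ cos δ sin H₀ = 0.9652×-0.79758×0.39545 + 0.60321×0.91849×0.82215 = -0.304427 + 0.455506 = 0.151079.
Q̄ = (S₀/π) × [bracket] = (1361/π) × 0.151079 = 65.450 W/m².
— Configuration B (φ=-16.1°):
Solar declination: sin δ = sin ε · sin λ_s = sin 23.44° × sin 3.9° = 0.02706, so δ = +1.550°.
cos H₀ = −tan(-16.1°) tan(+1.550°) = 0.0078, H₀ = 1.5630 rad.
Bracket: H₀ sin φ sin δ + cos φ cos δ sin H₀ = 1.5630×-0.27731×0.02706 + 0.96078×0.99963×0.99997 = -0.011729 + 0.960396 = 0.948667.
Q̄ = (S₀/π) × [bracket] = (1361/π) × 0.948667 = 410.98 W/m².
Ratio Q̄_A / Q̄_B = 65.450 / 410.98 = 0.1593.

Q̄_A / Q̄_B ≈ 0.159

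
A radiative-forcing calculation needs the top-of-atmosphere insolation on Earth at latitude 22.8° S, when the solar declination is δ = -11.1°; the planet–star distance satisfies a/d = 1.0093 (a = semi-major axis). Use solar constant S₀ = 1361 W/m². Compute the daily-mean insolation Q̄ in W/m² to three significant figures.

cos H₀ = −tan(-22.8°) tan(-11.100°) = -0.0825, H₀ = 1.6534 rad.
Bracket: H₀ sin φ sin δ + cos φ cos δ sin H₀ = 1.6534×-0.38752×-0.19252 + 0.92186×0.98129×0.99659 = 0.123352 + 0.901527 = 1.024879.
Inverse-square distance factor (a/d)² = 1.0093² = 1.018686.
Q̄ = (S₀/π) × 1.018686 × [bracket] = (1361/π) × 1.018686 × 1.024879 = 452.3 W/m².

Q̄ ≈ 452 W/m²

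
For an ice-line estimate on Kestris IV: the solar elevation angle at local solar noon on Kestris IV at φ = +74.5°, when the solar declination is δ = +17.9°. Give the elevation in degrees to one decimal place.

At local noon the hour angle is zero, so the zenith angle equals |φ − δ| = |+74.5° − (+17.900°)| = 56.600°.
Elevation = 90° − 56.600° = 33.4°.

33.4°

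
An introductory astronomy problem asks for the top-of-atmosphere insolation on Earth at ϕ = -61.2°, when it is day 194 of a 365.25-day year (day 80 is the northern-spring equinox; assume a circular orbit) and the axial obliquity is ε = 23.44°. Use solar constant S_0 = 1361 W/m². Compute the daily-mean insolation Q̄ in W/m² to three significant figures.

Q̄ ≈ 27.6 W/m²

Solar longitude: L_s = 360° × (194 − 80)/365.25 = 112.361°.
sin δ = sin 23.44° × sin 112.361° = 0.36788, so δ = +21.585°.
cos h₀ = −tan(-61.2°) tan(+21.585°) = 0.7196, h₀ = 0.7675 rad.
Bracket: h₀ sin ϕ sin δ + cos ϕ cos δ sin h₀ = 0.7675×-0.87631×0.36788 + 0.48175×0.92987×0.69436 = -0.247424 + 0.311049 = 0.063625.
Q̄ = (S_0/π) × [bracket] = (1361/π) × 0.063625 = 27.56 W/m².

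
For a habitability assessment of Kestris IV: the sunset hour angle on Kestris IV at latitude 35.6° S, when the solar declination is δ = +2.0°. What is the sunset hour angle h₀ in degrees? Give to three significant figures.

h₀ = 88.6°

cos h₀ = −tan ϕ · tan δ = −tan(-35.6°) × tan(+2.000°) = 0.0250, so h₀ = 1.5458 rad = 88.57°.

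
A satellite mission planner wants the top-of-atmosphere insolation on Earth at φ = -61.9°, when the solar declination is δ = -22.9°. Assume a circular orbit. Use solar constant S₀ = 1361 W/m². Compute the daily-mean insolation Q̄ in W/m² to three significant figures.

cos H₀ = −tan(-61.9°) tan(-22.900°) = -0.7911, H₀ = 2.4834 rad.
Bracket: H₀ sin φ sin δ + cos φ cos δ sin H₀ = 2.4834×-0.88213×-0.38912 + 0.47101×0.92119×0.61167 = 0.852438 + 0.265397 = 1.117835.
Q̄ = (S₀/π) × [bracket] = (1361/π) × 1.117835 = 484.3 W/m².

Q̄ ≈ 484 W/m²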